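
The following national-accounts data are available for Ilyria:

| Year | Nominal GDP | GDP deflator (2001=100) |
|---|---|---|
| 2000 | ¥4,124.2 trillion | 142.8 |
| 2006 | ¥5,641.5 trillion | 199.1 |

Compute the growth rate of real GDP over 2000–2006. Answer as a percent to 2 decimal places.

-1.89%

Deflate each year: 2000 → 4124.2/1.428 = 2888.10; 2006 → 5641.5/1.991 = 2833.50.
So real GDP changed by 2833.50/2888.10 − 1 = -0.0189, i.e. -1.89%.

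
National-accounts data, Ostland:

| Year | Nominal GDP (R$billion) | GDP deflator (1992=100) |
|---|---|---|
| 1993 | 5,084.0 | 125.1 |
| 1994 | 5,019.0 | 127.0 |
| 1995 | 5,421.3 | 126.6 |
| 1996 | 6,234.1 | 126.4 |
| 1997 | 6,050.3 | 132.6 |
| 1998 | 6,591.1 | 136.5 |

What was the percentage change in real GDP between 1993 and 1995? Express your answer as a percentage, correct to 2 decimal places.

Real GDP 1993 = 5084.0/1.251 = 4063.95.
Real GDP 1995 = 5421.3/1.266 = 4282.23.
Change = 4282.23/4063.95 − 1 = 0.0537.

5.37%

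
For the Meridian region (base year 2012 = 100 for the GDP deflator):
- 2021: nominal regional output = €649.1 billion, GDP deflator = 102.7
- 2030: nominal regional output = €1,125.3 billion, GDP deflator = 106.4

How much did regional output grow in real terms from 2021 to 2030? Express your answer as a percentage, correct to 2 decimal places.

Real regional output 2021 = 649.1 / 1.027 = 632.04.
Real regional output 2030 = 1125.3 / 1.064 = 1057.61.
Real growth = 1057.61 / 632.04 − 1 = 0.6733.

67.33%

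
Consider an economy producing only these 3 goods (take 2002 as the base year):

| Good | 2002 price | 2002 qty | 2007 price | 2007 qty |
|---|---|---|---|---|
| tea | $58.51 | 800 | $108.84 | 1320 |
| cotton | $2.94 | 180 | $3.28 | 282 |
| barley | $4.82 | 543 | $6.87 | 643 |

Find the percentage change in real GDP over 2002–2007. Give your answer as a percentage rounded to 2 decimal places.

Real GDP 2002 = Nominal GDP 2002 = 58.51·800 + 2.94·180 + 4.82·543 = 49954.46.
Real GDP 2007 (at 2002 prices) = 58.51·1320 + 2.94·282 + 4.82·643 = 81161.54.
Real growth = 81161.54/49954.46 − 1 = 0.6247.

62.47%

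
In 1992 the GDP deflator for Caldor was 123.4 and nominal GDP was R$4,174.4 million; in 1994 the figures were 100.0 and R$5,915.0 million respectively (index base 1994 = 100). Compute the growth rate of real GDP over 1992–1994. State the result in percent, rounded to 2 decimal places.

74.85%

Deflate each year: 1992 → 4174.4/1.234 = 3382.82; 1994 → 5915.0/1.000 = 5915.00.
So real GDP changed by 5915.00/3382.82 − 1 = 0.7485, i.e. 74.85%.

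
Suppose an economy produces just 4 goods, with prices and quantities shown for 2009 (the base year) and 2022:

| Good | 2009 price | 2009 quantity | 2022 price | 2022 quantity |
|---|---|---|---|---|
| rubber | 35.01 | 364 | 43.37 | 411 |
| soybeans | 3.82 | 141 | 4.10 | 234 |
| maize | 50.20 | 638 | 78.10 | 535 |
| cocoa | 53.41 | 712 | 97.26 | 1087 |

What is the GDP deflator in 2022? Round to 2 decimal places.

Nominal GDP 2022 = 43.37·411 + 4.10·234 + 78.10·535 + 97.26·1087 = 166289.59.
Real GDP 2022 (at 2009 prices) = 35.01·411 + 3.82·234 + 50.20·535 + 53.41·1087 = 100196.66.
Deflator = Nominal/Real × 100 = 166289.59/100196.66 × 100 = 165.963.

165.96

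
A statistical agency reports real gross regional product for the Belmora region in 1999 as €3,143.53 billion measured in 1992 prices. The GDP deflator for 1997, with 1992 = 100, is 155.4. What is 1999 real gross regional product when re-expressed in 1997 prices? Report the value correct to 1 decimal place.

€4,885.0 billion

Real gross regional product in 1997 prices = Real gross regional product in 1992 prices × (P_1997/P_1992) = 3143.53 × 1.554 = 4885.05.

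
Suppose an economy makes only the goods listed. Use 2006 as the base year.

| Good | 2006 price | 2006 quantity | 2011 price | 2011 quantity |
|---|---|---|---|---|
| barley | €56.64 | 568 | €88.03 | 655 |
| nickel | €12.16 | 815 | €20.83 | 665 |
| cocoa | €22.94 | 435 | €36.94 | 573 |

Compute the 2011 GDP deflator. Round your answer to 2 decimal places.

Nominal GDP 2011 = 88.03·655 + 20.83·665 + 36.94·573 = 92678.22.
Real GDP 2011 (at 2006 prices) = 56.64·655 + 12.16·665 + 22.94·573 = 58330.22.
Deflator = Nominal/Real × 100 = 92678.22/58330.22 × 100 = 158.885.

158.89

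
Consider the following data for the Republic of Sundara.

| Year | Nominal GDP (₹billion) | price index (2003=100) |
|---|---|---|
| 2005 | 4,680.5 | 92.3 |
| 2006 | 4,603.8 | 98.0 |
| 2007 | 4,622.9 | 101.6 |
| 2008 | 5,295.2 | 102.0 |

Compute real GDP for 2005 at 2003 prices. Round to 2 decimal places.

Real GDP 2005 = 4680.5 / 0.923 = 5070.96.

₹5,070.96 billion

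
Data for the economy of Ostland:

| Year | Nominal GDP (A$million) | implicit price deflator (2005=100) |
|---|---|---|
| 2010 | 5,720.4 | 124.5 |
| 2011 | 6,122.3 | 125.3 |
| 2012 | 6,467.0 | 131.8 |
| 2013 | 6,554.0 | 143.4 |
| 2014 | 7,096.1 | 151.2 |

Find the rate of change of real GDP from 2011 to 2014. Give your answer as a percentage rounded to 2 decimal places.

Real GDP 2011 = 6122.3/1.253 = 4886.11.
Real GDP 2014 = 7096.1/1.512 = 4693.19.
Change = 4693.19/4886.11 − 1 = -0.0395.

-3.95%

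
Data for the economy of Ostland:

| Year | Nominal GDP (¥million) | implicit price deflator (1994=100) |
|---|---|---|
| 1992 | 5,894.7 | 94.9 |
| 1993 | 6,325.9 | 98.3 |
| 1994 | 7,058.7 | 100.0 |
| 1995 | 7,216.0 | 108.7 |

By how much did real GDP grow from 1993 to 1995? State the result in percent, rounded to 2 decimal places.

3.16%

Real GDP 1993 = 6325.9/0.983 = 6435.30.
Real GDP 1995 = 7216.0/1.087 = 6638.45.
Change = 6638.45/6435.30 − 1 = 0.0316.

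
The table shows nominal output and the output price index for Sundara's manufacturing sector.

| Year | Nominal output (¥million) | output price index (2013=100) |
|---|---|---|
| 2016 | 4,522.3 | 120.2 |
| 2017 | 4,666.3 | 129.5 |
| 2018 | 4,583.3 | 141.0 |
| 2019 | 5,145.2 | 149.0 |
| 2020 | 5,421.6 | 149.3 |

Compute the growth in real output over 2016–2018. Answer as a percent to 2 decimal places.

-13.60%

Real output 2016 = 4522.3/1.202 = 3762.31.
Real output 2018 = 4583.3/1.410 = 3250.57.
Change = 3250.57/3762.31 − 1 = -0.1360.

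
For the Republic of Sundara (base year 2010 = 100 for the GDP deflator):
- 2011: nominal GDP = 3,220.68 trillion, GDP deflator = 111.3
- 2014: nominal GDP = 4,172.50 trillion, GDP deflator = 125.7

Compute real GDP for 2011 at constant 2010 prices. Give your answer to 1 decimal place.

2,893.7 trillion

Real GDP = Nominal / (GDP deflator/100) = 3220.68 / 1.113 = 2893.69.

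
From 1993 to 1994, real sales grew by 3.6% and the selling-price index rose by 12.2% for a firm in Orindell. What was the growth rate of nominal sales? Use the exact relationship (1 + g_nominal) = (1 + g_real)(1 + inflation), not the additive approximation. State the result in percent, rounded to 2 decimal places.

16.24%

(1 + g_nom) = (1 + g_real)(1 + π) = 1.0360 × 1.1220 = 1.16239.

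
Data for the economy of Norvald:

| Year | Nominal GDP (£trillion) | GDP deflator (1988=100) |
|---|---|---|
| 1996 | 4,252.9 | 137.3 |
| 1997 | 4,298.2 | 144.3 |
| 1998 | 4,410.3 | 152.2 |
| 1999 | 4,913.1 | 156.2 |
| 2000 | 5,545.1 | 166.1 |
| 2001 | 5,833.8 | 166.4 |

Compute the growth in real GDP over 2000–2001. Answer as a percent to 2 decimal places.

Real GDP 2000 = 5545.1/1.661 = 3338.41.
Real GDP 2001 = 5833.8/1.664 = 3505.89.
Change = 3505.89/3338.41 − 1 = 0.0502.

5.02%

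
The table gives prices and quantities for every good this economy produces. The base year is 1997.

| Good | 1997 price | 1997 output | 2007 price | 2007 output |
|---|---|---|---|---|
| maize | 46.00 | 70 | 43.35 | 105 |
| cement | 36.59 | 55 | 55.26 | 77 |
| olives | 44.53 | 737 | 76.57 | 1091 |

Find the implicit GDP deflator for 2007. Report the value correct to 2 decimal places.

Nominal GDP 2007 = 43.35·105 + 55.26·77 + 76.57·1091 = 92344.64.
Real GDP 2007 (at 1997 prices) = 46.00·105 + 36.59·77 + 44.53·1091 = 56229.66.
Deflator = Nominal/Real × 100 = 92344.64/56229.66 × 100 = 164.228.

164.23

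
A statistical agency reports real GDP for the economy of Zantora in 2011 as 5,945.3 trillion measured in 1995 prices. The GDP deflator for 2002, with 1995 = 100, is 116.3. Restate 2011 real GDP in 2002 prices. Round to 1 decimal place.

Real GDP in 2002 prices = Real GDP in 1995 prices × (P_2002/P_1995) = 5945.3 × 1.163 = 6914.38.

6,914.4 trillion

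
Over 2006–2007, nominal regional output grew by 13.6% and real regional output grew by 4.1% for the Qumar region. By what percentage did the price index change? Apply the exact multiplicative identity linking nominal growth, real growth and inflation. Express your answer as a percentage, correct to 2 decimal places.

9.13%

(1 + g_nom) = (1 + g_real)(1 + π), so π = 1.1360 / 1.0410 − 1 = 0.09126.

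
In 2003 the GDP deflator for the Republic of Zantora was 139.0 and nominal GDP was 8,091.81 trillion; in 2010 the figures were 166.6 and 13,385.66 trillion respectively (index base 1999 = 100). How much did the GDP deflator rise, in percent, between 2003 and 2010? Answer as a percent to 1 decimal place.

Price-level change = 166.6 / 139.0 − 1 = 0.1986.

19.9%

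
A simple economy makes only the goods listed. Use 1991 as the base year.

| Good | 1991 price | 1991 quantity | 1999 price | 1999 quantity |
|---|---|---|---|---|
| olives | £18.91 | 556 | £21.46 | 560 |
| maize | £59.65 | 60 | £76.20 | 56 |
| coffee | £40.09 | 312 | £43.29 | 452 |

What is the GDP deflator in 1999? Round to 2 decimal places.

Nominal GDP 1999 = 21.46·560 + 76.20·56 + 43.29·452 = 35851.88.
Real GDP 1999 (at 1991 prices) = 18.91·560 + 59.65·56 + 40.09·452 = 32050.68.
Deflator = Nominal/Real × 100 = 35851.88/32050.68 × 100 = 111.860.

111.86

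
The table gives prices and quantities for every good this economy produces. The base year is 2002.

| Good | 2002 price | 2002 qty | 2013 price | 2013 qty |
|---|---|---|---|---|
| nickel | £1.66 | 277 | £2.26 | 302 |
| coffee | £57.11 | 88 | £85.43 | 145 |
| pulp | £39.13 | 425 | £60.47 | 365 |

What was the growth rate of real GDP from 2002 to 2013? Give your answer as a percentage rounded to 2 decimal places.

4.29%

Real GDP 2002 = Nominal GDP 2002 = 1.66·277 + 57.11·88 + 39.13·425 = 22115.75.
Real GDP 2013 (at 2002 prices) = 1.66·302 + 57.11·145 + 39.13·365 = 23064.72.
Real growth = 23064.72/22115.75 − 1 = 0.0429.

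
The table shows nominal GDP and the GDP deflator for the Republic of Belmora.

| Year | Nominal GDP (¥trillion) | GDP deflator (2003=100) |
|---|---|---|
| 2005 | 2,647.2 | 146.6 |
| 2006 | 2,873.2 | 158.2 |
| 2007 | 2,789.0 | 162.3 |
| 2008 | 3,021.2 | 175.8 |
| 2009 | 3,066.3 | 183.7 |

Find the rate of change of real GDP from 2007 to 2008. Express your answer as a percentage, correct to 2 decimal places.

0.01%

Real GDP 2007 = 2789.0/1.623 = 1718.42.
Real GDP 2008 = 3021.2/1.758 = 1718.54.
Change = 1718.54/1718.42 − 1 = 0.0001.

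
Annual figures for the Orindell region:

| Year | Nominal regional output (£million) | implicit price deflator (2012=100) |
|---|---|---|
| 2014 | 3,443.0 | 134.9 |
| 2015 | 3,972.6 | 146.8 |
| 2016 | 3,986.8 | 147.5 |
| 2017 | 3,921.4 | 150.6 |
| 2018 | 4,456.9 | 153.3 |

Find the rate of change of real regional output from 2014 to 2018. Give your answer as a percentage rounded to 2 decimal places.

13.91%

Real regional output 2014 = 3443.0/1.349 = 2552.26.
Real regional output 2018 = 4456.9/1.533 = 2907.31.
Change = 2907.31/2552.26 − 1 = 0.1391.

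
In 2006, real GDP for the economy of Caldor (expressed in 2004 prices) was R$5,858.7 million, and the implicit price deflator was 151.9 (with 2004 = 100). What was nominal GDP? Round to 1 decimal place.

R$8,899.4 million

Nominal GDP = Real × (implicit price deflator/100) = 5858.7 × 1.519 = 8899.37.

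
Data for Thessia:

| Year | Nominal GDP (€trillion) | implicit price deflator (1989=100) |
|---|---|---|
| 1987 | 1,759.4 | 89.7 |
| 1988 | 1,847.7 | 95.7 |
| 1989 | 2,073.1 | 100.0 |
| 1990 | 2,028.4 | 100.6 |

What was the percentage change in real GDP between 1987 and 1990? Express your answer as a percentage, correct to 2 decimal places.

2.80%

Real GDP 1987 = 1759.4/0.897 = 1961.43.
Real GDP 1990 = 2028.4/1.006 = 2016.30.
Change = 2016.30/1961.43 − 1 = 0.0280.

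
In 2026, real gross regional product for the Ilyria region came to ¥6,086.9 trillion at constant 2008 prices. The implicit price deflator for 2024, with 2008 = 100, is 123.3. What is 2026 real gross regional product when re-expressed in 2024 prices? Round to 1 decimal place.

¥7,505.1 trillion

Real gross regional product in 2024 prices = Real gross regional product in 2008 prices × (P_2024/P_2008) = 6086.9 × 1.233 = 7505.15.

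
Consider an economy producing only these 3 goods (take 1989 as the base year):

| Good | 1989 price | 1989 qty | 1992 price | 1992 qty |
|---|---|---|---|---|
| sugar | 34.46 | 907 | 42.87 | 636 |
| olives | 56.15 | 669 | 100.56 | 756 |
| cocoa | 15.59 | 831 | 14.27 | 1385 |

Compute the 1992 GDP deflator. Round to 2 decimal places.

143.15

Nominal GDP 1992 = 42.87·636 + 100.56·756 + 14.27·1385 = 123052.63.
Real GDP 1992 (at 1989 prices) = 34.46·636 + 56.15·756 + 15.59·1385 = 85958.11.
Deflator = Nominal/Real × 100 = 123052.63/85958.11 × 100 = 143.154.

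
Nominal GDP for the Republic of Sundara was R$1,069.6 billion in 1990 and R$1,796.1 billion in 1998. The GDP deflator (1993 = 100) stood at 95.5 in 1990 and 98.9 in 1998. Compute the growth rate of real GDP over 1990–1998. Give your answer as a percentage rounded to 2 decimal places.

62.15%

Deflate each year: 1990 → 1069.6/0.955 = 1120.00; 1998 → 1796.1/0.989 = 1816.08.
So real GDP changed by 1816.08/1120.00 − 1 = 0.6215, i.e. 62.15%.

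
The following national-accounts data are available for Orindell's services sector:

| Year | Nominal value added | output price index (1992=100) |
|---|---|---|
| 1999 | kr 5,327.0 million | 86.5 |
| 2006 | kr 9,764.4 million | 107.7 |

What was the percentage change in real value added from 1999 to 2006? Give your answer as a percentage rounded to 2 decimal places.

Deflate each year: 1999 → 5327.0/0.865 = 6158.38; 2006 → 9764.4/1.077 = 9066.30.
So real value added changed by 9066.30/6158.38 − 1 = 0.4722, i.e. 47.22%.

47.22%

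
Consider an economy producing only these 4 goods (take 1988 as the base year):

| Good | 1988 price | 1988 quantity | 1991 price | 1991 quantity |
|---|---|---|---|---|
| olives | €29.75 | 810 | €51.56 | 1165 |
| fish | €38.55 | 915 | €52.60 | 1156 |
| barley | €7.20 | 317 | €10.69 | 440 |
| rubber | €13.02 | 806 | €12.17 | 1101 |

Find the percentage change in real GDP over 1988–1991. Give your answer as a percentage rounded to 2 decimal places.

Real GDP 1988 = Nominal GDP 1988 = 29.75·810 + 38.55·915 + 7.20·317 + 13.02·806 = 72147.27.
Real GDP 1991 (at 1988 prices) = 29.75·1165 + 38.55·1156 + 7.20·440 + 13.02·1101 = 96725.57.
Real growth = 96725.57/72147.27 − 1 = 0.3407.

34.07%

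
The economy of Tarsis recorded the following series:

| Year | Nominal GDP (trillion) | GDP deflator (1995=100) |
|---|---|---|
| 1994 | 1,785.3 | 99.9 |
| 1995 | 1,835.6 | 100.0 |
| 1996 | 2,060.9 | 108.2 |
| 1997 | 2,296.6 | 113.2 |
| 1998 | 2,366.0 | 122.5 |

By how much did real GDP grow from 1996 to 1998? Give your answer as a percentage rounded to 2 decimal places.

Real GDP 1996 = 2060.9/1.082 = 1904.71.
Real GDP 1998 = 2366.0/1.225 = 1931.43.
Change = 1931.43/1904.71 − 1 = 0.0140.

1.40%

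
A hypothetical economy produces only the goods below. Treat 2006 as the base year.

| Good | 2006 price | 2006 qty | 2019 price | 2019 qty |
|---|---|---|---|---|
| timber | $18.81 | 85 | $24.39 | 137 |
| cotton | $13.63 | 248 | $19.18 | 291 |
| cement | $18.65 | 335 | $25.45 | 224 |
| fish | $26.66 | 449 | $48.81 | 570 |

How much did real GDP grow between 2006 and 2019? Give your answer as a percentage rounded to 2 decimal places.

11.73%

Real GDP 2006 = Nominal GDP 2006 = 18.81·85 + 13.63·248 + 18.65·335 + 26.66·449 = 23197.18.
Real GDP 2019 (at 2006 prices) = 18.81·137 + 13.63·291 + 18.65·224 + 26.66·570 = 25917.10.
Real growth = 25917.10/23197.18 − 1 = 0.1173.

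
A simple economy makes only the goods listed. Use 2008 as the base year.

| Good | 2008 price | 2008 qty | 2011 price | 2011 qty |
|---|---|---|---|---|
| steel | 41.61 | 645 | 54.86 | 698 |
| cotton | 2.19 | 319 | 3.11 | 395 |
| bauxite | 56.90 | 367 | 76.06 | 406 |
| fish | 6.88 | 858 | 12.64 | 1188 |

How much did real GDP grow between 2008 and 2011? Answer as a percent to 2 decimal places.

Real GDP 2008 = Nominal GDP 2008 = 41.61·645 + 2.19·319 + 56.90·367 + 6.88·858 = 54322.40.
Real GDP 2011 (at 2008 prices) = 41.61·698 + 2.19·395 + 56.90·406 + 6.88·1188 = 61183.67.
Real growth = 61183.67/54322.40 − 1 = 0.1263.

12.63%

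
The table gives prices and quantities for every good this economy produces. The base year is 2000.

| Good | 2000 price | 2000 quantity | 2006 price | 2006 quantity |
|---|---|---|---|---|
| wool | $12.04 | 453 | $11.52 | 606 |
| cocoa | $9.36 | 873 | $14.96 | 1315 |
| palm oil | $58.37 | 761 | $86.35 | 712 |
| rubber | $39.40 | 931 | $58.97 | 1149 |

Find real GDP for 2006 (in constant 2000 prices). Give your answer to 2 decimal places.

Real GDP 2006 = Σ (p_2000 × q_2006) = 12.04·606 + 9.36·1315 + 58.37·712 + 39.40·1149 = 106434.68.

$106434.68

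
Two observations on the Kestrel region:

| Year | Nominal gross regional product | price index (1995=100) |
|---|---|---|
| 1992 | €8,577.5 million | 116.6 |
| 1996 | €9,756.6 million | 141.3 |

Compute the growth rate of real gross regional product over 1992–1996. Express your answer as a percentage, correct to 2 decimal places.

-6.14%

Deflate each year: 1992 → 8577.5/1.166 = 7356.35; 1996 → 9756.6/1.413 = 6904.88.
So real gross regional product changed by 6904.88/7356.35 − 1 = -0.0614, i.e. -6.14%.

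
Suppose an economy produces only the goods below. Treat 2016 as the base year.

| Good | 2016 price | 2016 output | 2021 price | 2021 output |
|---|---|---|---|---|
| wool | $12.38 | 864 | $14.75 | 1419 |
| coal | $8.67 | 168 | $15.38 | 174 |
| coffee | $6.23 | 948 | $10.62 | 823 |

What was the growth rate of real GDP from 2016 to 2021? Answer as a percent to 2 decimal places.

Real GDP 2016 = Nominal GDP 2016 = 12.38·864 + 8.67·168 + 6.23·948 = 18058.92.
Real GDP 2021 (at 2016 prices) = 12.38·1419 + 8.67·174 + 6.23·823 = 24203.09.
Real growth = 24203.09/18058.92 − 1 = 0.3402.

34.02%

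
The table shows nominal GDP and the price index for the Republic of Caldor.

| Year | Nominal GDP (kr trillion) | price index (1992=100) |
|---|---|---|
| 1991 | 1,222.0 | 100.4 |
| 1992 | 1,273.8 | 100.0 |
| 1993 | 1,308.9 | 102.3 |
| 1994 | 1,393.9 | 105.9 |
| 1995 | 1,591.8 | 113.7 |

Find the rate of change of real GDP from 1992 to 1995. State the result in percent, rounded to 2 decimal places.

Real GDP 1992 = 1273.8/1.000 = 1273.80.
Real GDP 1995 = 1591.8/1.137 = 1400.00.
Change = 1400.00/1273.80 − 1 = 0.0991.

9.91%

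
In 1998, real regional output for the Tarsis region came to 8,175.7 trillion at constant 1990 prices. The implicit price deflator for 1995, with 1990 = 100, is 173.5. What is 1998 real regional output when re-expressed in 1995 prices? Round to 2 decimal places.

14,184.84 trillion

Real regional output in 1995 prices = Real regional output in 1990 prices × (P_1995/P_1990) = 8175.7 × 1.735 = 14184.84.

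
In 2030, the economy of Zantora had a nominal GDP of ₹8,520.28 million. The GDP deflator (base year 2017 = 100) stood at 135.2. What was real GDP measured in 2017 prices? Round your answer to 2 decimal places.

₹6,301.98 million

Real GDP = Nominal / (GDP deflator/100) = 8520.28 / 1.352 = 6301.98.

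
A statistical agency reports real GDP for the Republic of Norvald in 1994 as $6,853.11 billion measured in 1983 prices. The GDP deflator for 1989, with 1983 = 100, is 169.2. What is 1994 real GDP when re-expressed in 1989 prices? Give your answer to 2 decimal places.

$11,595.46 billion

Real GDP in 1989 prices = Real GDP in 1983 prices × (P_1989/P_1983) = 6853.11 × 1.692 = 11595.46.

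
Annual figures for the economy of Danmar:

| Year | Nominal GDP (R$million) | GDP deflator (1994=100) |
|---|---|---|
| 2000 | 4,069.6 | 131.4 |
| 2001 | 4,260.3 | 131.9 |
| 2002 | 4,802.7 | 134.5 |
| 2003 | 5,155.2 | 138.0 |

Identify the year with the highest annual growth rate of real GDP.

2002

2001: real = 4260.3/1.319 = 3229.95; growth vs 2000 (3097.11) = 4.29%.
2002: real = 4802.7/1.345 = 3570.78; growth vs 2001 (3229.95) = 10.55%.
2003: real = 5155.2/1.380 = 3735.65; growth vs 2002 (3570.78) = 4.62%.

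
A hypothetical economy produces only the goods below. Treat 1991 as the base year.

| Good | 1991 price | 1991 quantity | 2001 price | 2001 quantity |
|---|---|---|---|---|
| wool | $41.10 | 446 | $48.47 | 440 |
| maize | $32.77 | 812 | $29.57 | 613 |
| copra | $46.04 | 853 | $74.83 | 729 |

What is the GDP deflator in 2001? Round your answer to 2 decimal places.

131.04

Nominal GDP 2001 = 48.47·440 + 29.57·613 + 74.83·729 = 94004.28.
Real GDP 2001 (at 1991 prices) = 41.10·440 + 32.77·613 + 46.04·729 = 71735.17.
Deflator = Nominal/Real × 100 = 94004.28/71735.17 × 100 = 131.044.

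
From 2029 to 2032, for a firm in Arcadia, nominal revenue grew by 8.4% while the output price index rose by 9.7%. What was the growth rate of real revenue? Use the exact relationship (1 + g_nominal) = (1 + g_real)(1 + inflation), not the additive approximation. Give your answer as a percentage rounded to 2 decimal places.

-1.19%

(1 + g_nom) = (1 + g_real)(1 + π), so g_real = 1.0840 / 1.0970 − 1 = -0.01185.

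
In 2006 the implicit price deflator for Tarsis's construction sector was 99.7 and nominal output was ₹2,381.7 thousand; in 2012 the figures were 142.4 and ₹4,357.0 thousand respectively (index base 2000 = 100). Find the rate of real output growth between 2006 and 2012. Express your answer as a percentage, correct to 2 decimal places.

Real output 2006 = 2381.7 / 0.997 = 2388.87.
Real output 2012 = 4357.0 / 1.424 = 3059.69.
Real growth = 3059.69 / 2388.87 − 1 = 0.2808.

28.08%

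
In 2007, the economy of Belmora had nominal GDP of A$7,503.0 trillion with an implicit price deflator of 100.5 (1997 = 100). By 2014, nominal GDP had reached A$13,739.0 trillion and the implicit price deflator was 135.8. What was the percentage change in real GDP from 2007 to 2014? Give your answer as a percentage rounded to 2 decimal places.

Deflate each year: 2007 → 7503.0/1.005 = 7465.67; 2014 → 13739.0/1.358 = 10117.08.
So real GDP changed by 10117.08/7465.67 − 1 = 0.3551, i.e. 35.51%.

35.51%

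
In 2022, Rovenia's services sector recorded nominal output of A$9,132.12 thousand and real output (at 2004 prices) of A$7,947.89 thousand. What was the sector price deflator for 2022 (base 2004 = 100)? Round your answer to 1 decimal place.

sector price deflator = (Nominal / Real) × 100 = 9132.12 / 7947.89 × 100 = 114.90.

114.9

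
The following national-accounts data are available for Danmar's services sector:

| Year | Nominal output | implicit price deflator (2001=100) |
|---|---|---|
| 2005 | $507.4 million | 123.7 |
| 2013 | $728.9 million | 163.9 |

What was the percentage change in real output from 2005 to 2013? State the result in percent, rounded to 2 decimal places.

8.42%

Deflate each year: 2005 → 507.4/1.237 = 410.19; 2013 → 728.9/1.639 = 444.72.
So real output changed by 444.72/410.19 − 1 = 0.0842, i.e. 8.42%.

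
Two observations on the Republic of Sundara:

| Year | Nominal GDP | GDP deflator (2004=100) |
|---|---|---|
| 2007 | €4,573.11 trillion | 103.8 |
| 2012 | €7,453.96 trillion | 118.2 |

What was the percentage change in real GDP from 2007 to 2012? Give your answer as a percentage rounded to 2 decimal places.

Deflate each year: 2007 → 4573.11/1.038 = 4405.69; 2012 → 7453.96/1.182 = 6306.23.
So real GDP changed by 6306.23/4405.69 − 1 = 0.4314, i.e. 43.14%.

43.14%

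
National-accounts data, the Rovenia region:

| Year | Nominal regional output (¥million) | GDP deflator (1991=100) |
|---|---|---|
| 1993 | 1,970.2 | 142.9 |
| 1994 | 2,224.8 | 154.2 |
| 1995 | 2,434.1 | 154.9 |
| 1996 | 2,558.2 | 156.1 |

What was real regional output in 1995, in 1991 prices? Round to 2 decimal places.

Real regional output 1995 = 2434.1 / 1.549 = 1571.40.

¥1,571.40 million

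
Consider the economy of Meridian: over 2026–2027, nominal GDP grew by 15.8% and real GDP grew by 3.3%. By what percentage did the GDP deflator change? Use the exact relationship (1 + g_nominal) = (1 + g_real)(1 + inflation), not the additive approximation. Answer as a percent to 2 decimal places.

12.10%

(1 + g_nom) = (1 + g_real)(1 + π), so π = 1.1580 / 1.0330 − 1 = 0.12101.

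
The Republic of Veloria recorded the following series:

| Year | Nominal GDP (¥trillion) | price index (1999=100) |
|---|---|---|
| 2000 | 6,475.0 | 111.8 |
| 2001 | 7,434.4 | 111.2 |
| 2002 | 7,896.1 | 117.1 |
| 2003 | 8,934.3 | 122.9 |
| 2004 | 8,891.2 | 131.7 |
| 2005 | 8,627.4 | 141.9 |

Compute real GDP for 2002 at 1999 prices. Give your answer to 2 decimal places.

Real GDP 2002 = 7896.1 / 1.171 = 6743.04.

¥6,743.04 trillion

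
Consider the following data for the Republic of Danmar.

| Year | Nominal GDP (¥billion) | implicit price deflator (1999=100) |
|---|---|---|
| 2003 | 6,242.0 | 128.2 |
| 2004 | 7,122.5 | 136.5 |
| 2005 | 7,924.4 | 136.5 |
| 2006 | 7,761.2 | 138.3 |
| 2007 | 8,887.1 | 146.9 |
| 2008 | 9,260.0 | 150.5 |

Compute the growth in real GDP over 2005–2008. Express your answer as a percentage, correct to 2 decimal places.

5.98%

Real GDP 2005 = 7924.4/1.365 = 5805.42.
Real GDP 2008 = 9260.0/1.505 = 6152.82.
Change = 6152.82/5805.42 − 1 = 0.0598.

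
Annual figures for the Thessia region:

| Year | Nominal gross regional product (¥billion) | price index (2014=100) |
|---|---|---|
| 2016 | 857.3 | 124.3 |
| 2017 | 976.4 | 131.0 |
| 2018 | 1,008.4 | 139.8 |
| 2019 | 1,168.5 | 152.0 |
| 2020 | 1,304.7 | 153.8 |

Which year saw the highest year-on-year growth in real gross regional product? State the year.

2020

2017: real = 976.4/1.310 = 745.34; growth vs 2016 (689.70) = 8.07%.
2018: real = 1008.4/1.398 = 721.32; growth vs 2017 (745.34) = -3.22%.
2019: real = 1168.5/1.520 = 768.75; growth vs 2018 (721.32) = 6.58%.
2020: real = 1304.7/1.538 = 848.31; growth vs 2019 (768.75) = 10.35%.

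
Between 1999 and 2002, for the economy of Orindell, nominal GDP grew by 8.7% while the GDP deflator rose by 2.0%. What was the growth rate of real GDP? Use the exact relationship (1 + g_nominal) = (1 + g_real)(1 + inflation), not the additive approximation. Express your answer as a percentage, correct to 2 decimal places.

6.57%

(1 + g_nom) = (1 + g_real)(1 + π), so g_real = 1.0870 / 1.0200 − 1 = 0.06569.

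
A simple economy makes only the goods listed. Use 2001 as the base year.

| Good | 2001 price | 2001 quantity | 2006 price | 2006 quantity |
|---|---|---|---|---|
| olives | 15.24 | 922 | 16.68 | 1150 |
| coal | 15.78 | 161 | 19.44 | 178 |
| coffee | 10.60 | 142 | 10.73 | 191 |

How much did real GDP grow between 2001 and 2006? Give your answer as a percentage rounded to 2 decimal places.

Real GDP 2001 = Nominal GDP 2001 = 15.24·922 + 15.78·161 + 10.60·142 = 18097.06.
Real GDP 2006 (at 2001 prices) = 15.24·1150 + 15.78·178 + 10.60·191 = 22359.44.
Real growth = 22359.44/18097.06 − 1 = 0.2355.

23.55%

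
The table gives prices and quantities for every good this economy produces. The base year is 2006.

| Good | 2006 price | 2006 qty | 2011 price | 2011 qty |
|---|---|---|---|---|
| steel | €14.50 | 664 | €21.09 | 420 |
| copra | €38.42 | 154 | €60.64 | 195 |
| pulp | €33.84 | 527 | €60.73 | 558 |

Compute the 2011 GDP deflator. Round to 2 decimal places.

168.09

Nominal GDP 2011 = 21.09·420 + 60.64·195 + 60.73·558 = 54569.94.
Real GDP 2011 (at 2006 prices) = 14.50·420 + 38.42·195 + 33.84·558 = 32464.62.
Deflator = Nominal/Real × 100 = 54569.94/32464.62 × 100 = 168.090.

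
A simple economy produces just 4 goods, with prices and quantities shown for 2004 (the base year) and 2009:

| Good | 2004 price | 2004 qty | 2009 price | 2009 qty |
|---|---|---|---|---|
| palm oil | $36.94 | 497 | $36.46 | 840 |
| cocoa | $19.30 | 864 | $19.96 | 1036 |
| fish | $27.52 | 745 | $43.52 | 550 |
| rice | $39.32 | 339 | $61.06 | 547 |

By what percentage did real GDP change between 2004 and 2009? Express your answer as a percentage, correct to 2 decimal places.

Real GDP 2004 = Nominal GDP 2004 = 36.94·497 + 19.30·864 + 27.52·745 + 39.32·339 = 68866.26.
Real GDP 2009 (at 2004 prices) = 36.94·840 + 19.30·1036 + 27.52·550 + 39.32·547 = 87668.44.
Real growth = 87668.44/68866.26 − 1 = 0.2730.

27.30%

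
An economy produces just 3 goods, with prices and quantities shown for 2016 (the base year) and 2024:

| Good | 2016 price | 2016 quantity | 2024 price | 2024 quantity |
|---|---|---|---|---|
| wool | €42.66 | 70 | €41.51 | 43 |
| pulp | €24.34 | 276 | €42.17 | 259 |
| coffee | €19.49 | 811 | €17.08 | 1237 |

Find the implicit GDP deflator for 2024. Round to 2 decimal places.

Nominal GDP 2024 = 41.51·43 + 42.17·259 + 17.08·1237 = 33834.92.
Real GDP 2024 (at 2016 prices) = 42.66·43 + 24.34·259 + 19.49·1237 = 32247.57.
Deflator = Nominal/Real × 100 = 33834.92/32247.57 × 100 = 104.922.

104.92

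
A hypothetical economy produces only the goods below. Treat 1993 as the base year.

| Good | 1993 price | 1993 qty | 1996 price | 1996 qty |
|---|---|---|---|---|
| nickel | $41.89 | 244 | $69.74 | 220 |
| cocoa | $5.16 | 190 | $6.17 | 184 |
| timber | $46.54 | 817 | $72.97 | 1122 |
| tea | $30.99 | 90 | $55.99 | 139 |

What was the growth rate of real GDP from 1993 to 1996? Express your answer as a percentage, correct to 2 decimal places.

28.22%

Real GDP 1993 = Nominal GDP 1993 = 41.89·244 + 5.16·190 + 46.54·817 + 30.99·90 = 52013.84.
Real GDP 1996 (at 1993 prices) = 41.89·220 + 5.16·184 + 46.54·1122 + 30.99·139 = 66690.73.
Real growth = 66690.73/52013.84 − 1 = 0.2822.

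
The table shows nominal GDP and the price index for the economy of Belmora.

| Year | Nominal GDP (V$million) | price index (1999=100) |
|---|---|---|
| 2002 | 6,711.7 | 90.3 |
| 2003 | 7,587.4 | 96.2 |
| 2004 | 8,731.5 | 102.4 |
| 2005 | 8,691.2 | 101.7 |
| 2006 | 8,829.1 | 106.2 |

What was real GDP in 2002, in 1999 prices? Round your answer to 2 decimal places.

V$7,432.67 million

Real GDP 2002 = 6711.7 / 0.903 = 7432.67.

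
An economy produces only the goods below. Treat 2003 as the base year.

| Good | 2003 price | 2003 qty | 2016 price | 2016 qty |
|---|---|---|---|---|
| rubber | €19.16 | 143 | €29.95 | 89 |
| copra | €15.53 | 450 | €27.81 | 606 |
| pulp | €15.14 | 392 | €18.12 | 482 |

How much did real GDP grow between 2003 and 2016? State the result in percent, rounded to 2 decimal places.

17.56%

Real GDP 2003 = Nominal GDP 2003 = 19.16·143 + 15.53·450 + 15.14·392 = 15663.26.
Real GDP 2016 (at 2003 prices) = 19.16·89 + 15.53·606 + 15.14·482 = 18413.90.
Real growth = 18413.90/15663.26 − 1 = 0.1756.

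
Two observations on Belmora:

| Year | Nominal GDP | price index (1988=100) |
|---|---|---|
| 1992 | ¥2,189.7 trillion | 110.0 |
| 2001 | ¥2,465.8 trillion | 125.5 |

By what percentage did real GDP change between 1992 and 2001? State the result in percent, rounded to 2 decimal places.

Real GDP 1992 = 2189.7 / 1.100 = 1990.64.
Real GDP 2001 = 2465.8 / 1.255 = 1964.78.
Real growth = 1964.78 / 1990.64 − 1 = -0.0130.

-1.30%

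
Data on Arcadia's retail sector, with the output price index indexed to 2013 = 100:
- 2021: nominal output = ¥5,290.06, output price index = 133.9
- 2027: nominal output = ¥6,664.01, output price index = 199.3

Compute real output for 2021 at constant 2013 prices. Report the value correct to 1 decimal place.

¥3,950.8

Real output = Nominal / (output price index/100) = 5290.06 / 1.339 = 3950.75.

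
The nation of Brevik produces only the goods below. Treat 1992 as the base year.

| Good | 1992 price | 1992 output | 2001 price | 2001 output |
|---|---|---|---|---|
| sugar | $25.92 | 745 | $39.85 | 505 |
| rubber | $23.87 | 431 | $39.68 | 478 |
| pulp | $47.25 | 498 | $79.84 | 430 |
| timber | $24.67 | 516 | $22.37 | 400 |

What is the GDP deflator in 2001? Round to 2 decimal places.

Nominal GDP 2001 = 39.85·505 + 39.68·478 + 79.84·430 + 22.37·400 = 82370.49.
Real GDP 2001 (at 1992 prices) = 25.92·505 + 23.87·478 + 47.25·430 + 24.67·400 = 54684.96.
Deflator = Nominal/Real × 100 = 82370.49/54684.96 × 100 = 150.627.

150.63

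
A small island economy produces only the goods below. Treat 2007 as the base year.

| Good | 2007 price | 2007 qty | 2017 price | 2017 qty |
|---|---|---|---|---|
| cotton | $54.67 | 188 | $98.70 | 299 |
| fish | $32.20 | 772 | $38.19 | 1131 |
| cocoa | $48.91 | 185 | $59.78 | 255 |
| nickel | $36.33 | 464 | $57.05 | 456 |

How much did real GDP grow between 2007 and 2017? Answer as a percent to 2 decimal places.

Real GDP 2007 = Nominal GDP 2007 = 54.67·188 + 32.20·772 + 48.91·185 + 36.33·464 = 61041.83.
Real GDP 2017 (at 2007 prices) = 54.67·299 + 32.20·1131 + 48.91·255 + 36.33·456 = 81803.06.
Real growth = 81803.06/61041.83 − 1 = 0.3401.

34.01%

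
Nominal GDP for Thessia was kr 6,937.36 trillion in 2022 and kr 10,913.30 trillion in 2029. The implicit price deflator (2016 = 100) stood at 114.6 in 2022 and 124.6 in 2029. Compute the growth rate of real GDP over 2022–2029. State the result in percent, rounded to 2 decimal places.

44.69%

Real GDP 2022 = 6937.36 / 1.146 = 6053.54.
Real GDP 2029 = 10913.30 / 1.246 = 8758.67.
Real growth = 8758.67 / 6053.54 − 1 = 0.4469.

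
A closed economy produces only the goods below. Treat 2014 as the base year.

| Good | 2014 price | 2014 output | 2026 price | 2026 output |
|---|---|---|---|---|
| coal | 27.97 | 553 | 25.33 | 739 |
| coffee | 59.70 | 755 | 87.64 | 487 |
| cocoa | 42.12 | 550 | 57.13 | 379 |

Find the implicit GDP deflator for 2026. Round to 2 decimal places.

Nominal GDP 2026 = 25.33·739 + 87.64·487 + 57.13·379 = 83051.82.
Real GDP 2026 (at 2014 prices) = 27.97·739 + 59.70·487 + 42.12·379 = 65707.21.
Deflator = Nominal/Real × 100 = 83051.82/65707.21 × 100 = 126.397.

126.40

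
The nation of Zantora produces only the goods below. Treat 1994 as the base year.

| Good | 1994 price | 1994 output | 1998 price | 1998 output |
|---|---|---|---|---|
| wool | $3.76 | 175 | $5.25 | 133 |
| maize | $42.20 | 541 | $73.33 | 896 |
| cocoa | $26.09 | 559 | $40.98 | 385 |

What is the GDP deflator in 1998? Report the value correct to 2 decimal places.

Nominal GDP 1998 = 5.25·133 + 73.33·896 + 40.98·385 = 82179.23.
Real GDP 1998 (at 1994 prices) = 3.76·133 + 42.20·896 + 26.09·385 = 48355.93.
Deflator = Nominal/Real × 100 = 82179.23/48355.93 × 100 = 169.947.

169.95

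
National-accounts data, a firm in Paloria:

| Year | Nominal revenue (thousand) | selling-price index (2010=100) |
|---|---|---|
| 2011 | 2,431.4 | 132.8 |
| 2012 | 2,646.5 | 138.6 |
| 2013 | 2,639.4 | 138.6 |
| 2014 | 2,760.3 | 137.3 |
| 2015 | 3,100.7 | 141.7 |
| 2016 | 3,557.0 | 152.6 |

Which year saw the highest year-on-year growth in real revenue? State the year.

2012: real = 2646.5/1.386 = 1909.45; growth vs 2011 (1830.87) = 4.29%.
2013: real = 2639.4/1.386 = 1904.33; growth vs 2012 (1909.45) = -0.27%.
2014: real = 2760.3/1.373 = 2010.42; growth vs 2013 (1904.33) = 5.57%.
2015: real = 3100.7/1.417 = 2188.21; growth vs 2014 (2010.42) = 8.84%.
2016: real = 3557.0/1.526 = 2330.93; growth vs 2015 (2188.21) = 6.52%.

2015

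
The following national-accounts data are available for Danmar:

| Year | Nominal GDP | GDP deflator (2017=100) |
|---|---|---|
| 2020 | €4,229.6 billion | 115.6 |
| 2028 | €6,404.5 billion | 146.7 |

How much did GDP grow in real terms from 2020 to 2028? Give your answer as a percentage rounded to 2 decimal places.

19.32%

Deflate each year: 2020 → 4229.6/1.156 = 3658.82; 2028 → 6404.5/1.467 = 4365.71.
So real GDP changed by 4365.71/3658.82 − 1 = 0.1932, i.e. 19.32%.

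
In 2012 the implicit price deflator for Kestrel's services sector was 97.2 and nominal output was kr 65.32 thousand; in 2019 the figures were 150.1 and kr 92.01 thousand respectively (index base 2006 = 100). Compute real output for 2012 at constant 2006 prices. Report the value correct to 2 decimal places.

Real output = Nominal / (implicit price deflator/100) = 65.32 / 0.972 = 67.20.

kr 67.20 thousand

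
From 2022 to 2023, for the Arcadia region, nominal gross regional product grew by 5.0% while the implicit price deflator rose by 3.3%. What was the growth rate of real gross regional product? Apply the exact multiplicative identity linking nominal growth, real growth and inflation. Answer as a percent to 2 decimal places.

(1 + g_nom) = (1 + g_real)(1 + π), so g_real = 1.0500 / 1.0330 − 1 = 0.01646.

1.65%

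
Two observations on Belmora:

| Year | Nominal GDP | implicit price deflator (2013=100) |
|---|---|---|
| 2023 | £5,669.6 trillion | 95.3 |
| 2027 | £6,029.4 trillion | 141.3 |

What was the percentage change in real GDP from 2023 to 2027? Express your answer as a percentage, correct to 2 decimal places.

-28.27%

Real GDP 2023 = 5669.6 / 0.953 = 5949.21.
Real GDP 2027 = 6029.4 / 1.413 = 4267.09.
Real growth = 4267.09 / 5949.21 − 1 = -0.2827.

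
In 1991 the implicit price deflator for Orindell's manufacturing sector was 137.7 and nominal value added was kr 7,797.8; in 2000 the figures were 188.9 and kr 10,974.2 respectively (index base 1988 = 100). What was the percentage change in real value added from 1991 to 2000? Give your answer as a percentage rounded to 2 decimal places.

2.59%

Deflate each year: 1991 → 7797.8/1.377 = 5662.89; 2000 → 10974.2/1.889 = 5809.53.
So real value added changed by 5809.53/5662.89 − 1 = 0.0259, i.e. 2.59%.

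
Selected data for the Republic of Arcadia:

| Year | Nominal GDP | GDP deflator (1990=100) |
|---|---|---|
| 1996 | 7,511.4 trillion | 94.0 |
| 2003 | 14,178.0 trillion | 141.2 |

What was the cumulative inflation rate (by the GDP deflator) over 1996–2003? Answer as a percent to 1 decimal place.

Price-level change = 141.2 / 94.0 − 1 = 0.5021.

50.2%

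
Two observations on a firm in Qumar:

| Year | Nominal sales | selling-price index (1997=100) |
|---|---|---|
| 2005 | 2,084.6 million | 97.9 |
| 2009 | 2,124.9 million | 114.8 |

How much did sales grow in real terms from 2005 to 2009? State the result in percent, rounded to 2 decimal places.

Real sales 2005 = 2084.6 / 0.979 = 2129.32.
Real sales 2009 = 2124.9 / 1.148 = 1850.96.
Real growth = 1850.96 / 2129.32 − 1 = -0.1307.

-13.07%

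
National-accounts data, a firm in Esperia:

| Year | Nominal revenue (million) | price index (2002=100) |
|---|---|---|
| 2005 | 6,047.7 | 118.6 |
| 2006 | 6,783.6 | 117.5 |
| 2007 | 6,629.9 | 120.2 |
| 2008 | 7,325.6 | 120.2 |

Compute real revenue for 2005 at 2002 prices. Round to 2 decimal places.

5,099.24 million

Real revenue 2005 = 6047.7 / 1.186 = 5099.24.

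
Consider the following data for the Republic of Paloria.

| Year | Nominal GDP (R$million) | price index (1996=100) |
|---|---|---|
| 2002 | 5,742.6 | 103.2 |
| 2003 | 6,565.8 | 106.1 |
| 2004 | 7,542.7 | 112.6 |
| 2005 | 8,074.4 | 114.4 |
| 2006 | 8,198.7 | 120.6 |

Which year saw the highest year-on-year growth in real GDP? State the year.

2003

2003: real = 6565.8/1.061 = 6188.31; growth vs 2002 (5564.53) = 11.21%.
2004: real = 7542.7/1.126 = 6698.67; growth vs 2003 (6188.31) = 8.25%.
2005: real = 8074.4/1.144 = 7058.04; growth vs 2004 (6698.67) = 5.36%.
2006: real = 8198.7/1.206 = 6798.26; growth vs 2005 (7058.04) = -3.68%.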